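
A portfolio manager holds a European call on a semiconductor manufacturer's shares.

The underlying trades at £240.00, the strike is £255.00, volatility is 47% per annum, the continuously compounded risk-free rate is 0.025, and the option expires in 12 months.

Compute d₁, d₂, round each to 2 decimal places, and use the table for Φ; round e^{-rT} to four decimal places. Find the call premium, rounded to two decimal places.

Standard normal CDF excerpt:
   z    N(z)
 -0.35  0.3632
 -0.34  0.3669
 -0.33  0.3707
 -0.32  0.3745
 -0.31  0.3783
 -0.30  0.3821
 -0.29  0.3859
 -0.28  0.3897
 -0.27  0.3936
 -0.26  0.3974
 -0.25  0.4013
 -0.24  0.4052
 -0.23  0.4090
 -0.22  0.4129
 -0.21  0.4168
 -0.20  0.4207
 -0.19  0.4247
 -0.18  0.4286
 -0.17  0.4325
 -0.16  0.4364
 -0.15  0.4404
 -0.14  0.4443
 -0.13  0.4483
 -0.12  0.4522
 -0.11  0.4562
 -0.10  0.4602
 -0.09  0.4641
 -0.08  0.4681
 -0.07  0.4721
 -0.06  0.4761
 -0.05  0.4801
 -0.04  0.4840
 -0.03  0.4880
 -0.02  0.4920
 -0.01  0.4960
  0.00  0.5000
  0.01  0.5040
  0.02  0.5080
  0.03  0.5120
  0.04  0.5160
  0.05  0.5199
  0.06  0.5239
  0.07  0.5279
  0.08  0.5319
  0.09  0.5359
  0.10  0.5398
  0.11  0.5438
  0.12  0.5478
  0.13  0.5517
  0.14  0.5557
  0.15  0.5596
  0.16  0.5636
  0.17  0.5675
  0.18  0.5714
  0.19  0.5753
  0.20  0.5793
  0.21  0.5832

σ√T = 0.47·√1 = 0.4700
d₁ = [ln(240/255) + (0.025 + ½·0.47²)·1] / (σ√T) = (-0.0606 + 0.1354) / 0.4700 = 0.1592 → 0.16
d₂ = 0.1592 − 0.4700 = -0.3108 → -0.31
e^(−rT) = e^(−0.025·1) = 0.9753
C = 240·N(0.16) − 255·0.9753·N(-0.31) = 240·0.5636 − 255·0.9753·0.3783 = 135.2640 − 94.0838 = 41.1802

£41.18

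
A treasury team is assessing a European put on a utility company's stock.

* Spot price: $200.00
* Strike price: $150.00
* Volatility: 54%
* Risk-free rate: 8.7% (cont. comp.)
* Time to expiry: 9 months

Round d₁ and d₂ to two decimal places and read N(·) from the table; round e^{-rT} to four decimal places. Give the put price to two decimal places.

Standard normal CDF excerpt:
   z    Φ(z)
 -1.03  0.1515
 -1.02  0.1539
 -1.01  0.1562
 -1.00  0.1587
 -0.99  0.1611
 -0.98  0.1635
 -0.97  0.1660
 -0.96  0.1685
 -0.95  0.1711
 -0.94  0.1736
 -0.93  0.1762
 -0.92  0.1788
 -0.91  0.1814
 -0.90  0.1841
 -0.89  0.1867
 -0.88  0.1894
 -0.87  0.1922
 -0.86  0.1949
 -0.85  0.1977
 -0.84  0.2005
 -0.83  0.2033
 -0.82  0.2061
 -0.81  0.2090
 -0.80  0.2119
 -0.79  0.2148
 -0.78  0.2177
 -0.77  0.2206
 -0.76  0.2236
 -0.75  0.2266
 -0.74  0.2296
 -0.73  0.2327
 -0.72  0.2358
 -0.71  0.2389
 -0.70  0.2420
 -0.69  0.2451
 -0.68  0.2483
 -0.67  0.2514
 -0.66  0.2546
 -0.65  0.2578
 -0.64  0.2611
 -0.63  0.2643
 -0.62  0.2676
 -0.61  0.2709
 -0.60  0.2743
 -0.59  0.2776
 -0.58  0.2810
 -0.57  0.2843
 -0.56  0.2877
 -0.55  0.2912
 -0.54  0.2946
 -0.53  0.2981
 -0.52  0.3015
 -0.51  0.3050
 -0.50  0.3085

T = 0.75;  σ√T = 0.4677
ln(S/K) + (r + σ²/2)T = ln(200/150) + (0.087 + 0.54²/2)·0.75 = 0.2877 + 0.1746 = 0.4623
d₁ = 0.4623 / 0.4677 = 0.9885 ⇒ 0.99
d₂ = d₁ − σ√T = 0.9885 − 0.4677 = 0.5209 ⇒ 0.52
e^(−rT) = e^(−0.087·0.75) = 0.9368
N(−d₂) = N(-0.52) = 0.3015;  N(−d₁) = N(-0.99) = 0.1611
P = 150·0.9368·0.3015 − 200·0.1611 = 42.3668 − 32.2200 = 10.1468

$10.15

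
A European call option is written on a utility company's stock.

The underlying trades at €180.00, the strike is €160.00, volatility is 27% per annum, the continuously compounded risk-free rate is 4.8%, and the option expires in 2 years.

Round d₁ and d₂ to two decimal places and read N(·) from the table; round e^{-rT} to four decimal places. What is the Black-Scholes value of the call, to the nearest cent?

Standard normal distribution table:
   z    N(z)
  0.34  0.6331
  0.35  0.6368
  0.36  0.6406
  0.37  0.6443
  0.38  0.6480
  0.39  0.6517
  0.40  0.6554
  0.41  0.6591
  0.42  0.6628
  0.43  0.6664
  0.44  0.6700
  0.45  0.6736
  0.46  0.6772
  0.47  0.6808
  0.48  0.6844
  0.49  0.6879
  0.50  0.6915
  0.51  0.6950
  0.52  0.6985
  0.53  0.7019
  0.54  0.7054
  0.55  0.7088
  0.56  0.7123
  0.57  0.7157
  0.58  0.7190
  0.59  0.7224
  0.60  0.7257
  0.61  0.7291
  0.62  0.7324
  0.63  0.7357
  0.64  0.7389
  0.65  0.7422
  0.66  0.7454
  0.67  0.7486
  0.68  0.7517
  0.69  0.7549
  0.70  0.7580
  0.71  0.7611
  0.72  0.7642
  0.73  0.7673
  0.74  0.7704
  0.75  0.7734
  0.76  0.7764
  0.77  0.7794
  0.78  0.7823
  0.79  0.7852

T = 2;  σ√T = 0.3818
d₁ = [ln(180/160) + (0.048 + 0.27²/2)·2] / 0.3818 = [0.1178 + 0.1689] / 0.3818 = 0.7508 which rounds to 0.75
d₂ = d₁ − σ√T = 0.7508 − 0.3818 = 0.3690 which rounds to 0.37
exp(−rT) = exp(−0.048·2) = 0.9085
C = 180·N(0.75) − 160·0.9085·N(0.37) = 180·0.7734 − 160·0.9085·0.6443 = 139.2120 − 93.6554 = 45.5566

€45.56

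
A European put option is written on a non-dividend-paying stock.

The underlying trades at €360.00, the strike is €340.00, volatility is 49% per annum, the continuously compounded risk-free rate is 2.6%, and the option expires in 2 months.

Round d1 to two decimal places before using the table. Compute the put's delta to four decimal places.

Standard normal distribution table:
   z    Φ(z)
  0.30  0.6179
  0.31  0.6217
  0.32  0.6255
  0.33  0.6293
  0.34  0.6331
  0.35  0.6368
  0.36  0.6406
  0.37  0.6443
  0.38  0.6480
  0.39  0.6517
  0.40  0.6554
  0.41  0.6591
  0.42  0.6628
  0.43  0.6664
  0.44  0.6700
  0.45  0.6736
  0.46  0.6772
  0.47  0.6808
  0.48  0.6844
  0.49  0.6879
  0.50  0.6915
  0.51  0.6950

σ√T = 0.49 × 0.4082 = 0.2000
d₁ = [ln(360/340) + (0.026 + 0.49²/2)·0.1667] / 0.2000 = [0.0572 + 0.0243] / 0.2000 = 0.4074 ⇒ 0.41
N(d₁) = N(0.41) = 0.6591
Δ_put = N(d₁) − 1 = 0.6591 − 1 = -0.3409

-0.3409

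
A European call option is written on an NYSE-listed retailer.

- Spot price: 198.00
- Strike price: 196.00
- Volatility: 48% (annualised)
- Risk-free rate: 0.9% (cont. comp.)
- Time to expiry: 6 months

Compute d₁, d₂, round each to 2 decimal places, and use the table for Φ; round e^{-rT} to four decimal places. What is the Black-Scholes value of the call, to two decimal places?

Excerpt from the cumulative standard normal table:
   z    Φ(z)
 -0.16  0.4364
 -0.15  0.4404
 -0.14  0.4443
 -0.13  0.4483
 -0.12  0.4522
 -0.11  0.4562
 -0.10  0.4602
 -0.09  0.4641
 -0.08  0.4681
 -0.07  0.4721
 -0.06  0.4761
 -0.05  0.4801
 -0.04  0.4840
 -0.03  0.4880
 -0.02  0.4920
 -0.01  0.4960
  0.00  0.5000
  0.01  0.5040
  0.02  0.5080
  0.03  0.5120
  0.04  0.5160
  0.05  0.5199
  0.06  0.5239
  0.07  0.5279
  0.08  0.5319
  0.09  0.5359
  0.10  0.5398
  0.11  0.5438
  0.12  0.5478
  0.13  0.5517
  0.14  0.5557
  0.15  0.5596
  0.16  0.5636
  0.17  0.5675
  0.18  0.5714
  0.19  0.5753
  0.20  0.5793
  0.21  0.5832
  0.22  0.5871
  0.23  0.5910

T = 0.5;  σ√T = 0.3394
d₁ = [ln(198/196) + (0.009 + 0.48²/2)·0.5] / 0.3394 = [0.0102 + 0.0621] / 0.3394 = 0.2129 ≈ 0.21
d₂ = d₁ − σ√T = 0.2129 − 0.3394 = -0.1265 ≈ -0.13
exp(−rT) = exp(−0.009·0.5) = 0.9955
N(d₁) = N(0.21) = 0.5832;  N(d₂) = N(-0.13) = 0.4483
C = 198·0.5832 − 196·0.9955·0.4483 = 115.4736 − 87.4714 = 28.0022

28.00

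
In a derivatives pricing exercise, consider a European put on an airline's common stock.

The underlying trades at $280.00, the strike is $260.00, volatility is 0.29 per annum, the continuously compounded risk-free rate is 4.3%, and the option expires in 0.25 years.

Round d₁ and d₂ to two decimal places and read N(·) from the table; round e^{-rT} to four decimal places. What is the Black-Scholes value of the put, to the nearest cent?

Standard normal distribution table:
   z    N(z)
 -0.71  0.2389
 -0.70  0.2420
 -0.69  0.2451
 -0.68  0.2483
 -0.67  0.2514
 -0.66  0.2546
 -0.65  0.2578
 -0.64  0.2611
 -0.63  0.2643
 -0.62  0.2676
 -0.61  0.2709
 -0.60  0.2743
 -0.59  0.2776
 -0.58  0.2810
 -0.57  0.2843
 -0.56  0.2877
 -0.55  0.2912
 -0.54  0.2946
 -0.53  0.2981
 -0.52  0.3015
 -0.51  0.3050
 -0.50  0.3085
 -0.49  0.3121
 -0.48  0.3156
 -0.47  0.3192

$7.16

σ√T = 0.29 × 0.5000 = 0.1450
d₁ = [ln(280/260) + (0.043 + 0.29²/2)·0.25] / 0.1450 = [0.0741 + 0.0213] / 0.1450 = 0.6577 which rounds to 0.66
d₂ = d₁ − σ√T = 0.6577 − 0.1450 = 0.5127 which rounds to 0.51
e^(−rT) = e^(−0.043·0.25) = 0.9893
N(−d₂) = N(-0.51) = 0.3050;  N(−d₁) = N(-0.66) = 0.2546
P = 260·0.9893·0.3050 − 280·0.2546 = 78.4515 − 71.2880 = 7.1635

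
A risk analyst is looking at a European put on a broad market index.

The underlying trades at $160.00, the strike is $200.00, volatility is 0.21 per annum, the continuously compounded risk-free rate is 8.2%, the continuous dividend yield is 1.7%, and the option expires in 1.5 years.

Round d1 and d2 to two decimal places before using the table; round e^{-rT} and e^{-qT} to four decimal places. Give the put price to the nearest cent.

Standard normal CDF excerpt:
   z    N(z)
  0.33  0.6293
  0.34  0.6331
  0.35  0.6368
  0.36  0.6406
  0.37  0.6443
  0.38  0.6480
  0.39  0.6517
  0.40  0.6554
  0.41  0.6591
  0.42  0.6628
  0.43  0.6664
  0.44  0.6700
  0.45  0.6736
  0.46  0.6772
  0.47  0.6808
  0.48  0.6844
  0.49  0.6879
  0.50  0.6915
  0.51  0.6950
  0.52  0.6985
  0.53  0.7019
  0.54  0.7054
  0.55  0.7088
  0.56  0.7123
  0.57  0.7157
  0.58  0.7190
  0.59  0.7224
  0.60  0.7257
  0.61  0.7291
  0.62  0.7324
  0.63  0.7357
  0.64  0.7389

T = 1.5;  σ√T = 0.2572
d₁ = [ln(160/200) + (0.082 − 0.017 + ½·0.21²)·1.5] / (σ√T) = (-0.2231 + 0.1306) / 0.2572 = -0.3599 ⇒ -0.36
d₂ = -0.3599 − 0.2572 = -0.6171 ⇒ -0.62
exp(−qT) = exp(−0.017·1.5) = 0.9748;  exp(−rT) = exp(−0.082·1.5) = 0.8843
N(−d₂) = N(0.62) = 0.7324;  N(−d₁) = N(0.36) = 0.6406
P = 200·0.8843·0.7324 − 160·0.9748·0.6406 = 129.5323 − 99.9131 = 29.6192

$29.62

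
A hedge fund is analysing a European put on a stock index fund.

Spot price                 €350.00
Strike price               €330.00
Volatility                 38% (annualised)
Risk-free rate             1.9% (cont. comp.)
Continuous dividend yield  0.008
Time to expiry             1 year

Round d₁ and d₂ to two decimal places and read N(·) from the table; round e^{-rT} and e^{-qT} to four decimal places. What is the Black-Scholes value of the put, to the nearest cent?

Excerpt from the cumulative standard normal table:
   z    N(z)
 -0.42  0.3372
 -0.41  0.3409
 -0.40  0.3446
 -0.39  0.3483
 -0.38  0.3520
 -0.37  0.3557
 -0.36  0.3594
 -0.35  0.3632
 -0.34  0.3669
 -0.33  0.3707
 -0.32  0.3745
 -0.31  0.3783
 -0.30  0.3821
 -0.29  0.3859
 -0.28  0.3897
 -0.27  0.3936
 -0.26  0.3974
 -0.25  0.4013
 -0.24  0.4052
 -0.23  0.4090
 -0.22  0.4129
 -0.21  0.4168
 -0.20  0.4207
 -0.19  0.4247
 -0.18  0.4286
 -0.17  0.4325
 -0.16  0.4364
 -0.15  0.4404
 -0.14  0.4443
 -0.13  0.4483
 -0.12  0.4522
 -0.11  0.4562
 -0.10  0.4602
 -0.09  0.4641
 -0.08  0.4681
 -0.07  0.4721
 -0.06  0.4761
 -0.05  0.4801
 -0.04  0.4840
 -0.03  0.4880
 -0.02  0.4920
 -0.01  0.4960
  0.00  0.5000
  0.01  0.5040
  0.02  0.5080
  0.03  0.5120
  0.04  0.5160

σ√T = 0.38 × 1.0000 = 0.3800
d₁ = [ln(350/330) + (0.019 − 0.008 + 0.38²/2)·1] / 0.3800 = [0.0588 + 0.0832] / 0.3800 = 0.3738 which rounds to 0.37
d₂ = d₁ − σ√T = 0.3738 − 0.3800 = -0.0062 which rounds to -0.01
exp(−qT) = exp(−0.008·1) = 0.9920;  exp(−rT) = exp(−0.019·1) = 0.9812
N(−d₂) = N(0.01) = 0.5040;  N(−d₁) = N(-0.37) = 0.3557
P = 330·0.9812·0.5040 − 350·0.9920·0.3557 = 163.1932 − 123.4990 = 39.6941

€39.69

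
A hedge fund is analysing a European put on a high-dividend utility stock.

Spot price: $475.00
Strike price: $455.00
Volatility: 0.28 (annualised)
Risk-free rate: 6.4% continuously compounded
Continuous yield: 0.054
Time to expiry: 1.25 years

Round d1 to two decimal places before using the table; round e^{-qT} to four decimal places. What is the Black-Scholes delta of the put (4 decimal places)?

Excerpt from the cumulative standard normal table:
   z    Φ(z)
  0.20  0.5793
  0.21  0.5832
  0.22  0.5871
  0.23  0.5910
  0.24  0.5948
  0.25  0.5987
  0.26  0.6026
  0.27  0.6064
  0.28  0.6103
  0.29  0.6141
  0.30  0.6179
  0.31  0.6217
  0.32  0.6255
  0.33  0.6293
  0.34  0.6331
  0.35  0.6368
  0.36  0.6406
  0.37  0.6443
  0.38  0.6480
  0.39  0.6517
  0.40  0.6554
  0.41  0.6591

-0.3465

σ√T = 0.28·√1.25 = 0.3130
ln(S/K) + (r − q + σ²/2)T = ln(475/455) + (0.064 − 0.054 + 0.28²/2)·1.25 = 0.0430 + 0.0615 = 0.1045
d₁ = 0.1045 / 0.3130 = 0.3339 ≈ 0.33
N(d₁) = N(0.33) = 0.6293
Δ_put = exp(−qT)·(N(d₁) − 1) = 0.9347·(0.6293 − 1) = -0.3465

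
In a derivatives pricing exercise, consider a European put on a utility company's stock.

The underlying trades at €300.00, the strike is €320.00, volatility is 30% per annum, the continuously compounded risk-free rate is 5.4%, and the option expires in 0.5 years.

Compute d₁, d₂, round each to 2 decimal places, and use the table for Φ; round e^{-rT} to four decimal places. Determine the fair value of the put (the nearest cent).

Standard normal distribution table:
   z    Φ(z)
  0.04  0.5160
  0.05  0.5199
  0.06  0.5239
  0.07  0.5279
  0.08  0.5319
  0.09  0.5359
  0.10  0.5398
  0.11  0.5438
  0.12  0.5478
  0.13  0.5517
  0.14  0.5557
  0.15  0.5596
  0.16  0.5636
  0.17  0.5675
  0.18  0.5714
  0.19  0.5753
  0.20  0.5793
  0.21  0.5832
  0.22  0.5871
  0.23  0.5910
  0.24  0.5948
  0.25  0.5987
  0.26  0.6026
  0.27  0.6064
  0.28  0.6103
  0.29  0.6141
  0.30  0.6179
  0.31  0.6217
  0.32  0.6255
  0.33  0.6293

€31.73

σ√T = 0.3·√0.5 = 0.2121
d₁ = [ln(300/320) + (0.054 + 0.3²/2)·0.5] / 0.2121 = [-0.0645 + 0.0495] / 0.2121 = -0.0709 → -0.07
d₂ = d₁ − σ√T = -0.0709 − 0.2121 = -0.2830 → -0.28
e^(−rT) = e^(−0.054·0.5) = 0.9734
P = 320·0.9734·N(0.28) − 300·N(0.07) = 320·0.9734·0.6103 − 300·0.5279 = 190.1011 − 158.3700 = 31.7311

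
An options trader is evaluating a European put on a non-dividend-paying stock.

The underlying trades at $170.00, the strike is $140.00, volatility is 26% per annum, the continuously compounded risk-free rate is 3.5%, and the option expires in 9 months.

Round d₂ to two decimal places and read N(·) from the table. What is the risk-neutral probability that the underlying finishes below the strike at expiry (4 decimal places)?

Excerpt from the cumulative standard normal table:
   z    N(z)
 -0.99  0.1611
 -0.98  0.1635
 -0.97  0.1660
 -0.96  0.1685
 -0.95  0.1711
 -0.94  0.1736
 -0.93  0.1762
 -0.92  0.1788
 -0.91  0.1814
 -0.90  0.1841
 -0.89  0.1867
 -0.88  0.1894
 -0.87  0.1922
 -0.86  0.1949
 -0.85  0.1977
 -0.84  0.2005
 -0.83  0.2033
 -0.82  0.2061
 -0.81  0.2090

σ√T = 0.26·√0.75 = 0.2252
d₁ = [ln(170/140) + (0.035 + 0.26²/2)·0.75] / 0.2252 = [0.1942 + 0.0516] / 0.2252 = 1.0914 ≈ 1.09
d₂ = d₁ − σ√T = 1.0914 − 0.2252 = 0.8663 ≈ 0.87
Risk-neutral Pr[S_T < K] = N(−d₂) = N(-0.87) = 0.1922

0.1922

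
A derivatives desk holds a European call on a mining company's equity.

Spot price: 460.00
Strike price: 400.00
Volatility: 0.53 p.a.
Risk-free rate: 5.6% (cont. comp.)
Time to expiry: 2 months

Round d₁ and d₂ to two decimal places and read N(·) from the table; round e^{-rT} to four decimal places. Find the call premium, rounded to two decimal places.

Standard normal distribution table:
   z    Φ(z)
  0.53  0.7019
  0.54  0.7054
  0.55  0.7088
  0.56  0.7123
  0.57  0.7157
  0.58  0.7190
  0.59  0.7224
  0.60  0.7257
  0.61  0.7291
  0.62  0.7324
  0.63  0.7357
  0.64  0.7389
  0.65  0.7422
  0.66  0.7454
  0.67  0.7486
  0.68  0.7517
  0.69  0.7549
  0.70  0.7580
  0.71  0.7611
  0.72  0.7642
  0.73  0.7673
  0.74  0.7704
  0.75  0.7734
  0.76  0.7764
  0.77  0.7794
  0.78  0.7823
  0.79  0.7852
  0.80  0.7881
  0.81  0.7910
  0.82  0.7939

77.60

σ√T = 0.53 × 0.4082 = 0.2164
d₁ = [ln(460/400) + (0.056 + 0.53²/2)·0.1667] / 0.2164 = [0.1398 + 0.0327] / 0.2164 = 0.7973 ⇒ 0.80
d₂ = d₁ − σ√T = 0.7973 − 0.2164 = 0.5809 ⇒ 0.58
e^(−rT) = e^(−0.056·0.1667) = 0.9907
N(d₁) = N(0.80) = 0.7881;  N(d₂) = N(0.58) = 0.7190
C = 460·0.7881 − 400·0.9907·0.7190 = 362.5260 − 284.9253 = 77.6007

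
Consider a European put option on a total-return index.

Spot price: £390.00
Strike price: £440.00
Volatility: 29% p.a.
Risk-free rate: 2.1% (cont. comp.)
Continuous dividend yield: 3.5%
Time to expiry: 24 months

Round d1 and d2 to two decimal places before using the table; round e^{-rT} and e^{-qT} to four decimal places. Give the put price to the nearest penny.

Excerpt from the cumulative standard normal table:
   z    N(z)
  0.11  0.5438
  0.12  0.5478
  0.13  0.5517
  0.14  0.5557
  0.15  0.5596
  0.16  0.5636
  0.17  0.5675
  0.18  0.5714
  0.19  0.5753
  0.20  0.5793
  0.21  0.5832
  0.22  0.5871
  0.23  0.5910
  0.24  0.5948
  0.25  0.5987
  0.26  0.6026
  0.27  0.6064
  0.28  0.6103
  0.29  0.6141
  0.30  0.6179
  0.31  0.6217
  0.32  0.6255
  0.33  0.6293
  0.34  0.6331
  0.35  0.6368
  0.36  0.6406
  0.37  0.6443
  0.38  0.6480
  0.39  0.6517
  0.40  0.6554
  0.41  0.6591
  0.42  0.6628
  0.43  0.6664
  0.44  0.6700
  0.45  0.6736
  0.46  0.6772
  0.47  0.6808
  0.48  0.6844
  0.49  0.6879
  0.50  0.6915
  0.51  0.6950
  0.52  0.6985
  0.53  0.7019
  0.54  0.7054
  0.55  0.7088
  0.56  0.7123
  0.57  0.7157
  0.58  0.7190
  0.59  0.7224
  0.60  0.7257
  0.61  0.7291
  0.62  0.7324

£97.02

σ√T = 0.29·√2 = 0.4101
d₁ = [ln(390/440) + (0.021 − 0.035 + 0.29²/2)·2] / 0.4101 = [-0.1206 + 0.0561] / 0.4101 = -0.1573 ⇒ -0.16
d₂ = d₁ − σ√T = -0.1573 − 0.4101 = -0.5675 ⇒ -0.57
exp(−qT) = exp(−0.035·2) = 0.9324;  exp(−rT) = exp(−0.021·2) = 0.9589
N(−d₂) = N(0.57) = 0.7157;  N(−d₁) = N(0.16) = 0.5636
P = 440·0.9589·0.7157 − 390·0.9324·0.5636 = 301.9653 − 204.9452 = 97.0200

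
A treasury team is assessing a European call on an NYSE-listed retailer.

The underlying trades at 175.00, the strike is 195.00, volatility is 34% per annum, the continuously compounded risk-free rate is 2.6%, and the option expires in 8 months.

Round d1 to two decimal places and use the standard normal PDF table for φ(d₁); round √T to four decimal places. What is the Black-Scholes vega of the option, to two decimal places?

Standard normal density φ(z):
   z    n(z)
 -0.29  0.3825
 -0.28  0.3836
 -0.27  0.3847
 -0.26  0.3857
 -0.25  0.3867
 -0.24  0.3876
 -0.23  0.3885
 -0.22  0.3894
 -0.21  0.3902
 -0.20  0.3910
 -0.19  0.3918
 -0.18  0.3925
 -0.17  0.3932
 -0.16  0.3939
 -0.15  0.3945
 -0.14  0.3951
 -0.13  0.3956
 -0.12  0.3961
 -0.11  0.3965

55.98

T = 0.6667;  σ√T = 0.2776
ln(S/K) + (r + σ²/2)T = ln(175/195) + (0.026 + 0.34²/2)·0.6667 = -0.1082 + 0.0559 = -0.0523
d₁ = -0.0523 / 0.2776 = -0.1886 → -0.19
√T = √0.6667 = 0.8165
φ(d₁) = φ(-0.19) = 0.3918
vega = S·φ(d₁)·√T = 175·0.3918·0.8165 = 55.9833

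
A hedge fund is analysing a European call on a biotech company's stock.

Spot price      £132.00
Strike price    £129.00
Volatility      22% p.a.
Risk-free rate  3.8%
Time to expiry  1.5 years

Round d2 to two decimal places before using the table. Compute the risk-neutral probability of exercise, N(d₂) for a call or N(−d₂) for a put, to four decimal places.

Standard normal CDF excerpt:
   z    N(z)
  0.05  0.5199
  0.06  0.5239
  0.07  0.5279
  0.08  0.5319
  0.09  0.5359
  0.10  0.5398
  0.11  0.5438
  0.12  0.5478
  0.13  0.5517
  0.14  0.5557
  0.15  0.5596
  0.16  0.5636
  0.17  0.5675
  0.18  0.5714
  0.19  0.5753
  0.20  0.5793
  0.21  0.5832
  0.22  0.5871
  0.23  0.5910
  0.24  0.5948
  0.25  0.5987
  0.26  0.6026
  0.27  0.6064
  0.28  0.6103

0.5636

σ√T = 0.22·√1.5 = 0.2694
d₁ = [ln(132/129) + (0.038 + 0.22²/2)·1.5] / 0.2694 = [0.0230 + 0.0933] / 0.2694 = 0.4316 ⇒ 0.43
d₂ = d₁ − σ√T = 0.4316 − 0.2694 = 0.1621 ⇒ 0.16
Risk-neutral Pr[S_T > K] = N(d₂) = N(0.16) = 0.5636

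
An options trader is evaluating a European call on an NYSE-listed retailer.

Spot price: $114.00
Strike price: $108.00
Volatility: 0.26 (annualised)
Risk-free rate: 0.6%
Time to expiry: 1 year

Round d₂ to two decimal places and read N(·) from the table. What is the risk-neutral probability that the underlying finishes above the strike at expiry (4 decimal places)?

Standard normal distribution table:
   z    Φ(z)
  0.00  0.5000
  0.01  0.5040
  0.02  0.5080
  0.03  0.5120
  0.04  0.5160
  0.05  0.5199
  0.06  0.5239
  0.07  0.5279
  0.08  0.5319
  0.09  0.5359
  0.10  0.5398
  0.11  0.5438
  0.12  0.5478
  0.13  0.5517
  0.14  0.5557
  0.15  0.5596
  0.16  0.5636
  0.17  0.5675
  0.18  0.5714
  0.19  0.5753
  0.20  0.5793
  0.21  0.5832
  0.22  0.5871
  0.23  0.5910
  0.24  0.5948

0.5398

σ√T = 0.26 × 1.0000 = 0.2600
ln(S/K) + (r + σ²/2)T = ln(114/108) + (0.006 + 0.26²/2)·1 = 0.0541 + 0.0398 = 0.0939
d₁ = 0.0939 / 0.2600 = 0.3610 → 0.36
d₂ = d₁ − σ√T = 0.3610 − 0.2600 = 0.1010 → 0.10
Pr(exercise) under Q = N(d₂) = 0.5398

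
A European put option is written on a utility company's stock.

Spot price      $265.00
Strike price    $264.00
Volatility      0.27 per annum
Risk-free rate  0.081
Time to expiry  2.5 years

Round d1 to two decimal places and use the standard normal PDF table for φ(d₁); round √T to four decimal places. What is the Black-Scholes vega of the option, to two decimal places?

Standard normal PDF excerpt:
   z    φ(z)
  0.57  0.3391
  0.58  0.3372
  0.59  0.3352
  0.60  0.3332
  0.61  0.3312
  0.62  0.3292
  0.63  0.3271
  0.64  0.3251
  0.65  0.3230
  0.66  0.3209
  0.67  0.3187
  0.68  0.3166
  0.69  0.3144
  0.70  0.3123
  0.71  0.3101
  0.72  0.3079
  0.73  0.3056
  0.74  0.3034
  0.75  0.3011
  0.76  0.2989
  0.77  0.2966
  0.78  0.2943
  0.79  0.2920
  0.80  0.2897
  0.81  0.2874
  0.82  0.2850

130.85

σ√T = 0.27·√2.5 = 0.4269
d₁ = [ln(265/264) + (0.081 + 0.27²/2)·2.5] / 0.4269 = [0.0038 + 0.2936] / 0.4269 = 0.6967 which rounds to 0.70
√T = √2.5 = 1.5811
φ(d₁) = φ(0.70) = 0.3123
vega = S·φ(d₁)·√T = 265·0.3123·1.5811 = 130.8510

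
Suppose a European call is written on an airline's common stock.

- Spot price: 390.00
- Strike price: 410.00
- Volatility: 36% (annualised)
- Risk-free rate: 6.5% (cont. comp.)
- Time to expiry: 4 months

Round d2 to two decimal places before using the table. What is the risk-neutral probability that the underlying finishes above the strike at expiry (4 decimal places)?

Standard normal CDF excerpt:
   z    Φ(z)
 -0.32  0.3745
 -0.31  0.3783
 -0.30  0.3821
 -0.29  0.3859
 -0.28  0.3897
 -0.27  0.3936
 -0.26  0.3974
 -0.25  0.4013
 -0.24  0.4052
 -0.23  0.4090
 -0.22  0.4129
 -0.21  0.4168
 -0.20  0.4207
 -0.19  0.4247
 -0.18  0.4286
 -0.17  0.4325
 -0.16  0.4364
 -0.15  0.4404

T = 0.3333;  σ√T = 0.2078
d₁ = [ln(390/410) + (0.065 + ½·0.36²)·0.3333] / (σ√T) = (-0.0500 + 0.0433) / 0.2078 = -0.0324 → -0.03
d₂ = -0.0324 − 0.2078 = -0.2403 → -0.24
Risk-neutral Pr[S_T > K] = N(d₂) = N(-0.24) = 0.4052

0.4052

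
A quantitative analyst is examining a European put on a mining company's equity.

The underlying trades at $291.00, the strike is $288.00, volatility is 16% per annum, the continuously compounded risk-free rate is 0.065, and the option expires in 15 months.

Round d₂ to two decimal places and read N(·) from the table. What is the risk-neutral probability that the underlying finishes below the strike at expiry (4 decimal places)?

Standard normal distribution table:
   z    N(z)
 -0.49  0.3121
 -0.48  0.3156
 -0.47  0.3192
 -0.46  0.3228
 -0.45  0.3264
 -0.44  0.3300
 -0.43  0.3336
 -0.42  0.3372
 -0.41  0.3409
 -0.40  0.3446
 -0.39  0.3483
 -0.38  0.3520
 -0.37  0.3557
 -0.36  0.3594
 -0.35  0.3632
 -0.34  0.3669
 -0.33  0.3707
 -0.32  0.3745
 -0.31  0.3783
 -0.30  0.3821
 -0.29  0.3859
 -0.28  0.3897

0.3372

T = 1.25;  σ√T = 0.1789
ln(S/K) + (r + σ²/2)T = ln(291/288) + (0.065 + 0.16²/2)·1.25 = 0.0104 + 0.0973 = 0.1076
d₁ = 0.1076 / 0.1789 = 0.6016 ≈ 0.60
d₂ = d₁ − σ√T = 0.6016 − 0.1789 = 0.4227 ≈ 0.42
Pr(exercise) under Q = N(−d₂) = N(-0.42) = 0.3372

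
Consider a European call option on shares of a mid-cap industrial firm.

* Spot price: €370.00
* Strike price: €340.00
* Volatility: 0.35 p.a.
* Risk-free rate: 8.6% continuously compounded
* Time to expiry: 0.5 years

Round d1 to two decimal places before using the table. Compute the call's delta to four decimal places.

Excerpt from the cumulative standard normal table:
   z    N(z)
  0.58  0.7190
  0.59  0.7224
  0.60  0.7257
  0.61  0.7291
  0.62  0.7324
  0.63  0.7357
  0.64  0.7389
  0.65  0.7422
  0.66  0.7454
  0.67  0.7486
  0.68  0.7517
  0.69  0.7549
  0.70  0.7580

0.7389

σ√T = 0.35·√0.5 = 0.2475
d₁ = [ln(370/340) + (0.086 + ½·0.35²)·0.5] / (σ√T) = (0.0846 + 0.0736) / 0.2475 = 0.6392 which rounds to 0.64
N(d₁) = N(0.64) = 0.7389
Δ_call = N(d₁) = 0.7389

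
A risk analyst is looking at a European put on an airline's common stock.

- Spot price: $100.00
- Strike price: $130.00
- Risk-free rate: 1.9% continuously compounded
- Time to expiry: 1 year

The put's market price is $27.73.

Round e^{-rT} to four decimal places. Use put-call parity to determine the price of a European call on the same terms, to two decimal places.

e^(−rT) = e^(−0.019·1) = 0.9812
Put-call parity: C − P = S − K·e^(−rT) = 100 − 130·0.9812 = 100 − 127.5560 = -27.5560
C = P + (C − P) = 27.73 + (-27.5560) = 0.1740

$0.17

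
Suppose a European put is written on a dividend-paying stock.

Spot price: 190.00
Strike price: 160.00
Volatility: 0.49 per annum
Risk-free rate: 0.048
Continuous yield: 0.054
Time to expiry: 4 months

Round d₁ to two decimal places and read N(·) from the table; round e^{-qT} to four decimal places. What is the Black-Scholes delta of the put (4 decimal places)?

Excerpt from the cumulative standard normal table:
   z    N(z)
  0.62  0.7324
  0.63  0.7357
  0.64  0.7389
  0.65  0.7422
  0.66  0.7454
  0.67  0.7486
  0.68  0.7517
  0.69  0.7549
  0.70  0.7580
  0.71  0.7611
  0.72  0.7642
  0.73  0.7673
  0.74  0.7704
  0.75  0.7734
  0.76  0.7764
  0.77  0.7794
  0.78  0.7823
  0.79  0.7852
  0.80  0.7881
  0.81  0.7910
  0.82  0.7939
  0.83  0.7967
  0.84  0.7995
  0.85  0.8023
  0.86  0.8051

-0.2255

T = 0.3333;  σ√T = 0.2829
d₁ = [ln(190/160) + (0.048 − 0.054 + 0.49²/2)·0.3333] / 0.2829 = [0.1719 + 0.0380] / 0.2829 = 0.7418 ⇒ 0.74
N(d₁) = N(0.74) = 0.7704
Δ_put = exp(−qT)·(N(d₁) − 1) = 0.9822·(0.7704 − 1) = -0.2255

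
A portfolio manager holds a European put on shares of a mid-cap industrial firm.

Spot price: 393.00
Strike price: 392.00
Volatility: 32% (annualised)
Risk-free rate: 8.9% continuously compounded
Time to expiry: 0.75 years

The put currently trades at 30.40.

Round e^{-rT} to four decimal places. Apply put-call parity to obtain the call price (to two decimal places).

exp(−rT) = exp(−0.089·0.75) = 0.9354
Put-call parity: C − P = S − K·e^(−rT) = 393 − 392·0.9354 = 393 − 366.6768 = 26.3232
C = P + (C − P) = 30.40 + (26.3232) = 56.7232

56.72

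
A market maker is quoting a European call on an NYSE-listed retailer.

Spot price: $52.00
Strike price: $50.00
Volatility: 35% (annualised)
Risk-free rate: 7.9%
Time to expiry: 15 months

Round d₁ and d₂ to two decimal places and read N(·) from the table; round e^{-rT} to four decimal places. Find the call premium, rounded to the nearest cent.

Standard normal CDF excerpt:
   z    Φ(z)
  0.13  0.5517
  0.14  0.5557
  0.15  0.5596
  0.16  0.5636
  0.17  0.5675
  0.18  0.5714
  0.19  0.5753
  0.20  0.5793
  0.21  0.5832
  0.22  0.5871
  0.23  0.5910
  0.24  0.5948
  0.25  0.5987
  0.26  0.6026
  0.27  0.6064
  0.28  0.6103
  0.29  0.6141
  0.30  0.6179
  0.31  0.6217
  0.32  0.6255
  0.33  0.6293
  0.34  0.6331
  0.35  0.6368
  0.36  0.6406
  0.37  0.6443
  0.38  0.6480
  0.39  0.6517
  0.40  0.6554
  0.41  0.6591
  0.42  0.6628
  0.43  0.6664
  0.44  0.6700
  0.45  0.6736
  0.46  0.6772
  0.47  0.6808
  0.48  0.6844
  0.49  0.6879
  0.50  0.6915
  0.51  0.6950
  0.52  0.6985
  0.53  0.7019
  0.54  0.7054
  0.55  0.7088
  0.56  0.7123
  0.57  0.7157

T = 1.25;  σ√T = 0.3913
d₁ = [ln(52/50) + (0.079 + ½·0.35²)·1.25] / (σ√T) = (0.0392 + 0.1753) / 0.3913 = 0.5482 ⇒ 0.55
d₂ = 0.5482 − 0.3913 = 0.1569 ⇒ 0.16
e^(−rT) = e^(−0.079·1.25) = 0.9060
N(d₁) = N(0.55) = 0.7088;  N(d₂) = N(0.16) = 0.5636
C = 52·0.7088 − 50·0.9060·0.5636 = 36.8576 − 25.5311 = 11.3265

$11.33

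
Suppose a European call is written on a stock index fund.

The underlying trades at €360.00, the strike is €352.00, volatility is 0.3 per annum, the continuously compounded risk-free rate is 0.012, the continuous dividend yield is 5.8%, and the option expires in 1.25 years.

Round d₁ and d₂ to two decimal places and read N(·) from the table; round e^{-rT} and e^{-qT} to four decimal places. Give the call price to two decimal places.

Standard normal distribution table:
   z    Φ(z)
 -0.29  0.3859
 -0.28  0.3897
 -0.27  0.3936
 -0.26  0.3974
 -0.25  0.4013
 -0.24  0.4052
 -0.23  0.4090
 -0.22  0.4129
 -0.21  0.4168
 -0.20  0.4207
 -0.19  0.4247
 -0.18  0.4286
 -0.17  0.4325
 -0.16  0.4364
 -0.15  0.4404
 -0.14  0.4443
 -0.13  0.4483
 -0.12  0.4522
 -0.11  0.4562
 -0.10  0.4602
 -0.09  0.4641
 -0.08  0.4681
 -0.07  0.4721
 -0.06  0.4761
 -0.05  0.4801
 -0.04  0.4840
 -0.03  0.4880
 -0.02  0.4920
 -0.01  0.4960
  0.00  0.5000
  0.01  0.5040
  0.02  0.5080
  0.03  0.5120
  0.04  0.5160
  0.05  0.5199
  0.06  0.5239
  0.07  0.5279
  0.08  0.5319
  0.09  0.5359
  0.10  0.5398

€38.94

σ√T = 0.3 × 1.1180 = 0.3354
ln(S/K) + (r − q + σ²/2)T = ln(360/352) + (0.012 − 0.058 + 0.3²/2)·1.25 = 0.0225 − 0.0013 = 0.0212
d₁ = 0.0212 / 0.3354 = 0.0633 ≈ 0.06
d₂ = d₁ − σ√T = 0.0633 − 0.3354 = -0.2721 ≈ -0.27
exp(−qT) = exp(−0.058·1.25) = 0.9301;  exp(−rT) = exp(−0.012·1.25) = 0.9851
C = 360·0.9301·N(0.06) − 352·0.9851·N(-0.27) = 360·0.9301·0.5239 − 352·0.9851·0.3936 = 175.4206 − 136.4828 = 38.9377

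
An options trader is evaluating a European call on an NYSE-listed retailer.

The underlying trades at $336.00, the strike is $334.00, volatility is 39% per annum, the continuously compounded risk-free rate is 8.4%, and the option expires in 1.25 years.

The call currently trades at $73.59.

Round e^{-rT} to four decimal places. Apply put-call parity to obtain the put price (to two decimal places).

e^(−rT) = e^(−0.084·1.25) = 0.9003
Put-call parity: C − P = S − K·e^(−rT) = 336 − 334·0.9003 = 336 − 300.7002 = 35.2998
P = C − (C − P) = 73.59 − (35.2998) = 38.2902

$38.29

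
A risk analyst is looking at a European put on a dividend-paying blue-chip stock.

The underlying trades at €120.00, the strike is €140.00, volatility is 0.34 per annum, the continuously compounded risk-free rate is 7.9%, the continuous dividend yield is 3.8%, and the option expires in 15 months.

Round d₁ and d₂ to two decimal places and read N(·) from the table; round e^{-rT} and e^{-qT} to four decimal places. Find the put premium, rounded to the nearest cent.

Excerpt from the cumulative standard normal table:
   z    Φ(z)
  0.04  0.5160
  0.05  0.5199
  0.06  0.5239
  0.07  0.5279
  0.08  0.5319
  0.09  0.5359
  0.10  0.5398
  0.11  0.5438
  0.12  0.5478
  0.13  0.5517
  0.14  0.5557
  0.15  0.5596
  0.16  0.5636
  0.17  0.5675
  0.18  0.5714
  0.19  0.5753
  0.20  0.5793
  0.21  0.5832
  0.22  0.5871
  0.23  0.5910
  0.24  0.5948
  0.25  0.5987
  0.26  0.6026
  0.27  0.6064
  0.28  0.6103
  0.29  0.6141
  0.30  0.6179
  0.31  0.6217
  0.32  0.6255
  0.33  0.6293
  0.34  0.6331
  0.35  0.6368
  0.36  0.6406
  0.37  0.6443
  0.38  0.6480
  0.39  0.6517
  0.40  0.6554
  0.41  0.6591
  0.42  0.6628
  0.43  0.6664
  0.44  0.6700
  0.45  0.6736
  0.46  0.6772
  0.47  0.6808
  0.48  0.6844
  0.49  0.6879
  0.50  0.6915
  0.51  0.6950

σ√T = 0.34·√1.25 = 0.3801
d₁ = [ln(120/140) + (0.079 − 0.038 + 0.34²/2)·1.25] / 0.3801 = [-0.1542 + 0.1235] / 0.3801 = -0.0806 ⇒ -0.08
d₂ = d₁ − σ√T = -0.0806 − 0.3801 = -0.4608 ⇒ -0.46
e^(−qT) = e^(−0.038·1.25) = 0.9536;  e^(−rT) = e^(−0.079·1.25) = 0.9060
P = 140·0.9060·N(0.46) − 120·0.9536·N(0.08) = 140·0.9060·0.6772 − 120·0.9536·0.5319 = 85.8960 − 60.8664 = 25.0297

€25.03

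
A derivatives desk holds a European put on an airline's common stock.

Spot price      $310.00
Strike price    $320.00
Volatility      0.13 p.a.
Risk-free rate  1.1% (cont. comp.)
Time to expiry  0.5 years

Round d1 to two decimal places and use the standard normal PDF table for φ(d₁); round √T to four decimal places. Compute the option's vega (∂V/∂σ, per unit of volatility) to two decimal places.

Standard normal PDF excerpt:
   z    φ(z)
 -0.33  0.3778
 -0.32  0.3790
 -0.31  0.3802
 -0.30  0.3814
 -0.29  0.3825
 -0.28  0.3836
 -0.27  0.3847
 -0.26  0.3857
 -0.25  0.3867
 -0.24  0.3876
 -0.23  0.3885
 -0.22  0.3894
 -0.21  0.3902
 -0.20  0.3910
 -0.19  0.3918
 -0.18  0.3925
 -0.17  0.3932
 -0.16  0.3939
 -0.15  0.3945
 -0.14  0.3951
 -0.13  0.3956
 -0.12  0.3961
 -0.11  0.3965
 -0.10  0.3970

σ√T = 0.13·√0.5 = 0.0919
d₁ = [ln(310/320) + (0.011 + ½·0.13²)·0.5] / (σ√T) = (-0.0317 + 0.0097) / 0.0919 = -0.2396 → -0.24
√T = √0.5 = 0.7071
φ(d₁) = φ(-0.24) = 0.3876
vega = S·φ(d₁)·√T = 310·0.3876·0.7071 = 84.9623

84.96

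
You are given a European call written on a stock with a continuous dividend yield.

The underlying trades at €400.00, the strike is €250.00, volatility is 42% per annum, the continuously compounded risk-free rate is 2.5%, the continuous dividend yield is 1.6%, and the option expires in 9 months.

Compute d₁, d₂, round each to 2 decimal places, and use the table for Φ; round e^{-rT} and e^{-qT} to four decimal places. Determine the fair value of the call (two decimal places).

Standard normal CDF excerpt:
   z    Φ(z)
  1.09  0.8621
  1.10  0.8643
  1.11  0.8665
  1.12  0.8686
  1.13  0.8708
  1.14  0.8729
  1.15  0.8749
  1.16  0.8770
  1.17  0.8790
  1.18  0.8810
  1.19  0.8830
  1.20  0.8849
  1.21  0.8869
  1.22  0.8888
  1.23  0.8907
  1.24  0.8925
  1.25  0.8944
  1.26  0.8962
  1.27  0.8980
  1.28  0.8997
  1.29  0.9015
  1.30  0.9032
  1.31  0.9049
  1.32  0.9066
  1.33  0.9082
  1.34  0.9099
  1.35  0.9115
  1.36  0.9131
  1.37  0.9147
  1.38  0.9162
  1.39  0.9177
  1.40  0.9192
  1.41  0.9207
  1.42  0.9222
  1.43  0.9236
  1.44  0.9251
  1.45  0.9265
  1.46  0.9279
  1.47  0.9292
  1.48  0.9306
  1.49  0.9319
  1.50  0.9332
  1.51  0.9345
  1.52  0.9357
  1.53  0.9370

T = 0.75;  σ√T = 0.3637
ln(S/K) + (r − q + σ²/2)T = ln(400/250) + (0.025 − 0.016 + 0.42²/2)·0.75 = 0.4700 + 0.0729 = 0.5429
d₁ = 0.5429 / 0.3637 = 1.4926 which rounds to 1.49
d₂ = d₁ − σ√T = 1.4926 − 0.3637 = 1.1289 which rounds to 1.13
exp(−qT) = exp(−0.016·0.75) = 0.9881;  exp(−rT) = exp(−0.025·0.75) = 0.9814
N(d₁) = N(1.49) = 0.9319;  N(d₂) = N(1.13) = 0.8708
C = 400·0.9881·0.9319 − 250·0.9814·0.8708 = 368.3242 − 213.6508 = 154.6734

€154.67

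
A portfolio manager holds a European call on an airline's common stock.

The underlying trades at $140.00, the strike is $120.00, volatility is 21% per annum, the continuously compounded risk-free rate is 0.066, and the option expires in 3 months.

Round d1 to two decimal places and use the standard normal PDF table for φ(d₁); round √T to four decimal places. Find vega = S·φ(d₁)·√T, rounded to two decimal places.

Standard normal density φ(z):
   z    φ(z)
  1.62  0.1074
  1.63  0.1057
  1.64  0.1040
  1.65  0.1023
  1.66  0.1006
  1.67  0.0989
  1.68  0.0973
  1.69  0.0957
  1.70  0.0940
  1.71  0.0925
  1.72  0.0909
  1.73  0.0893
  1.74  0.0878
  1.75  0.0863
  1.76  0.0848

6.81

σ√T = 0.21 × 0.5000 = 0.1050
ln(S/K) + (r + σ²/2)T = ln(140/120) + (0.066 + 0.21²/2)·0.25 = 0.1542 + 0.0220 = 0.1762
d₁ = 0.1762 / 0.1050 = 1.6777 → 1.68
√T = √0.25 = 0.5000
φ(d₁) = φ(1.68) = 0.0973
vega = S·φ(d₁)·√T = 140·0.0973·0.5000 = 6.8110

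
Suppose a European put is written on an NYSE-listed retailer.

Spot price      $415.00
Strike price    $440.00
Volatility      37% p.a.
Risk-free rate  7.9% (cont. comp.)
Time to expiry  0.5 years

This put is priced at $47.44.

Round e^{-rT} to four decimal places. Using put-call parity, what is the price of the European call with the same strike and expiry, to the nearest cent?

$39.47

e^(−rT) = e^(−0.079·0.5) = 0.9613
Put-call parity: C − P = S − K·e^(−rT) = 415 − 440·0.9613 = 415 − 422.9720 = -7.9720
C = P + (C − P) = 47.44 + (-7.9720) = 39.4680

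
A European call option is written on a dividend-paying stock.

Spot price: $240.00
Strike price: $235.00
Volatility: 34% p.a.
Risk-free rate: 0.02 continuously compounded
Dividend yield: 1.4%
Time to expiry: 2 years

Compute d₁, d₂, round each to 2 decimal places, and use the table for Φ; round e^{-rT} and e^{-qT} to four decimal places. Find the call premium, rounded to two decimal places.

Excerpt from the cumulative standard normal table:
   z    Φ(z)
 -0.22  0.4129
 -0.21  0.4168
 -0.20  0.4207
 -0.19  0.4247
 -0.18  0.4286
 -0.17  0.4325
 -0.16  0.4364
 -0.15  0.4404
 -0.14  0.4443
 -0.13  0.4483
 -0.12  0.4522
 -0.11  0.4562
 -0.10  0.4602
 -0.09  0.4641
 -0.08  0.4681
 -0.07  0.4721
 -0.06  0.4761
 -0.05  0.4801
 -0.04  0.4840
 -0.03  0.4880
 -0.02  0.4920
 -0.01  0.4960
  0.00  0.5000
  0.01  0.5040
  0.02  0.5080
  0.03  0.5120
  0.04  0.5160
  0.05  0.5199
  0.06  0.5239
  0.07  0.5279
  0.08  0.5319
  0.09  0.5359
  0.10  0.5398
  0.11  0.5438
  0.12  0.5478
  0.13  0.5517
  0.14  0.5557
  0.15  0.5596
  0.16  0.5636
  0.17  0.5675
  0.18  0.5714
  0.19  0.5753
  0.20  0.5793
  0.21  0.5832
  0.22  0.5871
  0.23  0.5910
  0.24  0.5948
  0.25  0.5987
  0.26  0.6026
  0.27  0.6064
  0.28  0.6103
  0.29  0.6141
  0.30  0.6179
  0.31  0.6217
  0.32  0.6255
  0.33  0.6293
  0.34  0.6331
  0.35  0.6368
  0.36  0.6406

$47.44

σ√T = 0.34 × 1.4142 = 0.4808
d₁ = [ln(240/235) + (0.02 − 0.014 + 0.34²/2)·2] / 0.4808 = [0.0211 + 0.1276] / 0.4808 = 0.3092 which rounds to 0.31
d₂ = d₁ − σ√T = 0.3092 − 0.4808 = -0.1717 which rounds to -0.17
exp(−qT) = exp(−0.014·2) = 0.9724;  exp(−rT) = exp(−0.02·2) = 0.9608
N(d₁) = N(0.31) = 0.6217;  N(d₂) = N(-0.17) = 0.4325
C = 240·0.9724·0.6217 − 235·0.9608·0.4325 = 145.0899 − 97.6533 = 47.4365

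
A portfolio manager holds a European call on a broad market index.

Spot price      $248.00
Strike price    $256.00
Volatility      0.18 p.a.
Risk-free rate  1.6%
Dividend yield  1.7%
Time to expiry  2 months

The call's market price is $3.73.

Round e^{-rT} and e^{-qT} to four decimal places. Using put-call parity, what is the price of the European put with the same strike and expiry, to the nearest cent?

e^(−qT) = e^(−0.017·0.1667) = 0.9972;  e^(−rT) = e^(−0.016·0.1667) = 0.9973
Put-call parity: C − P = S·e^(−qT) − K·e^(−rT) = 248·0.9972 − 256·0.9973 = 247.3056 − 255.3088 = -8.0032
P = C − (C − P) = 3.73 − (-8.0032) = 11.7332

$11.73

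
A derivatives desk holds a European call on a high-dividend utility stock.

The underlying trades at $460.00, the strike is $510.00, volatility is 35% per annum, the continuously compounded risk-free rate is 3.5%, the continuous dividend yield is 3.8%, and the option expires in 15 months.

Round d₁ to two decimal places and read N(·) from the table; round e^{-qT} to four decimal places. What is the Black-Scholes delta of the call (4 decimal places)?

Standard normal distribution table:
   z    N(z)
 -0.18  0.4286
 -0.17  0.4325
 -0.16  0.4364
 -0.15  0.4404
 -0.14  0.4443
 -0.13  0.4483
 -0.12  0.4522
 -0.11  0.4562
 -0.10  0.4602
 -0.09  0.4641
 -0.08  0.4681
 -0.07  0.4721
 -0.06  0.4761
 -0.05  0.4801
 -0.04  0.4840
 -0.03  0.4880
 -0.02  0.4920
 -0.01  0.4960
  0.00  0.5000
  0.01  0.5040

T = 1.25;  σ√T = 0.3913
d₁ = [ln(460/510) + (0.035 − 0.038 + 0.35²/2)·1.25] / 0.3913 = [-0.1032 + 0.0728] / 0.3913 = -0.0776 ⇒ -0.08
N(d₁) = N(-0.08) = 0.4681
Δ_call = exp(−qT)·N(d₁) = 0.9536·0.4681 = 0.4464

0.4464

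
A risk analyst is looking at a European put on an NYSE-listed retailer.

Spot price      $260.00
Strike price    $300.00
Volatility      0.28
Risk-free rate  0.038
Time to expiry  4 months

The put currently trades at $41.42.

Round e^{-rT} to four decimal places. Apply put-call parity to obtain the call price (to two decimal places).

$5.20

e^(−rT) = e^(−0.038·0.3333) = 0.9874
Put-call parity: C − P = S − K·e^(−rT) = 260 − 300·0.9874 = 260 − 296.2200 = -36.2200
C = P + (C − P) = 41.42 + (-36.2200) = 5.2000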